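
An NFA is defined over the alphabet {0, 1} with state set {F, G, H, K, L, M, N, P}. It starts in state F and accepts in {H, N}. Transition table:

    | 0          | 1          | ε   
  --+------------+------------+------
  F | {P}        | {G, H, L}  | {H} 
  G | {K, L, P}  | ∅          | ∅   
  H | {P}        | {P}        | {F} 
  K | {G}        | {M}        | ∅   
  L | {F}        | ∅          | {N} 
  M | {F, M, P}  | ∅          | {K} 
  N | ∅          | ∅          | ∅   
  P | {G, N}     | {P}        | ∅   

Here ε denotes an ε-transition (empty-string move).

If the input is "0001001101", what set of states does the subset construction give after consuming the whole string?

{F, G, H, K, L, M, N, P}

Start: ε-closure({F}) = {F, H}.
Read '0': F→{P}, H→{P}; now {P}.
Read '0': P→{G, N}; now {G, N}.
Read '0': G→{K, L, P}, N→∅; union {K, L, P}; ε-closure = {K, L, N, P}.
Read '1': K→{M}, L→∅, N→∅, P→{P}; union {M, P}; ε-closure = {K, M, P}.
Read '0': K→{G}, M→{F, M, P}, P→{G, N}; union {F, G, M, N, P}; ε-closure = {F, G, H, K, M, N, P}.
Read '0': F→{P}, G→{K, L, P}, H→{P}, K→{G}, M→{F, M, P}, N→∅, P→{G, N}; union {F, G, K, L, M, N, P}; ε-closure = {F, G, H, K, L, M, N, P}.
Read '1': F→{G, H, L}, G→∅, H→{P}, K→{M}, L→∅, M→∅, N→∅, P→{P}; union {G, H, L, M, P}; ε-closure = {F, G, H, K, L, M, N, P}.
Read '1': F→{G, H, L}, G→∅, H→{P}, K→{M}, L→∅, M→∅, N→∅, P→{P}; union {G, H, L, M, P}; ε-closure = {F, G, H, K, L, M, N, P}.
Read '0': F→{P}, G→{K, L, P}, H→{P}, K→{G}, L→{F}, M→{F, M, P}, N→∅, P→{G, N}; union {F, G, K, L, M, N, P}; ε-closure = {F, G, H, K, L, M, N, P}.
Read '1': F→{G, H, L}, G→∅, H→{P}, K→{M}, L→∅, M→∅, N→∅, P→{P}; union {G, H, L, M, P}; ε-closure = {F, G, H, K, L, M, N, P}.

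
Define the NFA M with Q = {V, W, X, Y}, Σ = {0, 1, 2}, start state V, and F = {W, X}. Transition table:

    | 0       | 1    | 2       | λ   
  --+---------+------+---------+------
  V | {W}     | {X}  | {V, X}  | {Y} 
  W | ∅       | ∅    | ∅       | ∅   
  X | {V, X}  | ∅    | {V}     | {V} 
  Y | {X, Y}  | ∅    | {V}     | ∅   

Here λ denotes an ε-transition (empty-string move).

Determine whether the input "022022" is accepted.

Start: ε-closure({V}) = {V, Y}.
Read '0': V→{W}, Y→{X, Y}; union {W, X, Y}; ε-closure = {V, W, X, Y}.
Read '2': V→{V, X}, W→∅, X→{V}, Y→{V}; union {V, X}; ε-closure = {V, X, Y}.
Read '2': V→{V, X}, X→{V}, Y→{V}; union {V, X}; ε-closure = {V, X, Y}.
Read '0': V→{W}, X→{V, X}, Y→{X, Y}; now {V, W, X, Y}.
Read '2': V→{V, X}, W→∅, X→{V}, Y→{V}; union {V, X}; ε-closure = {V, X, Y}.
Read '2': V→{V, X}, X→{V}, Y→{V}; union {V, X}; ε-closure = {V, X, Y}.
The final set {V, X, Y} contains the accepting state X.

Yes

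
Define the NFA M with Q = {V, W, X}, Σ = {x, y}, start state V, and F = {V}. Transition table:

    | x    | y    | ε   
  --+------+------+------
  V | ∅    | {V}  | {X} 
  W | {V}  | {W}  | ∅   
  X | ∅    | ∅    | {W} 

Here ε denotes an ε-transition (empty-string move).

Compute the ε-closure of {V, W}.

{V, W, X}

Begin with {V, W}.
ε-move V → X; add X.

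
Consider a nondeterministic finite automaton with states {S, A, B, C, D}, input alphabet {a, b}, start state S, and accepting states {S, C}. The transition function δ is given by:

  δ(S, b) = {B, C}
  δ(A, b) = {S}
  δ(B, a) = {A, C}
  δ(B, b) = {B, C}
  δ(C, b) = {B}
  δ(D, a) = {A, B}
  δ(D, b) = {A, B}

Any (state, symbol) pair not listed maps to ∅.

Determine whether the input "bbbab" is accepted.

Start in {S}.
Read 'b': S→{B, C}; now {B, C}.
Read 'b': B→{B, C}, C→{B}; now {B, C}.
Read 'b': B→{B, C}, C→{B}; now {B, C}.
Read 'a': B→{A, C}, C→∅; now {A, C}.
Read 'b': A→{S}, C→{B}; now {S, B}.
The final set {S, B} contains the accepting state S.

Yes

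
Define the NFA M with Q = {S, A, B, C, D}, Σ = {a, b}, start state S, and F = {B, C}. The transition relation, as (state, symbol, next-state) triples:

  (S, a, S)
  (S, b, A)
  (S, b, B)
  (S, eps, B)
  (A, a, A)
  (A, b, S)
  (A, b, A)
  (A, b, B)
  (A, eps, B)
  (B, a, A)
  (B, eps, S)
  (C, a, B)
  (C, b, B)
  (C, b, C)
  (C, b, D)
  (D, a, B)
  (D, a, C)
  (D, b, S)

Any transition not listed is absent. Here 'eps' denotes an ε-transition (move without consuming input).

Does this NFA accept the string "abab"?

Yes

Start: ε-closure({S}) = {S, B}.
Read 'a': {S, B} → {S, A, B}.
Read 'b': {S, A, B} → {S, A, B}.
Read 'a': {S, A, B} → {S, A, B}.
Read 'b': {S, A, B} → {S, A, B}.
The final set {S, A, B} contains the accepting state B.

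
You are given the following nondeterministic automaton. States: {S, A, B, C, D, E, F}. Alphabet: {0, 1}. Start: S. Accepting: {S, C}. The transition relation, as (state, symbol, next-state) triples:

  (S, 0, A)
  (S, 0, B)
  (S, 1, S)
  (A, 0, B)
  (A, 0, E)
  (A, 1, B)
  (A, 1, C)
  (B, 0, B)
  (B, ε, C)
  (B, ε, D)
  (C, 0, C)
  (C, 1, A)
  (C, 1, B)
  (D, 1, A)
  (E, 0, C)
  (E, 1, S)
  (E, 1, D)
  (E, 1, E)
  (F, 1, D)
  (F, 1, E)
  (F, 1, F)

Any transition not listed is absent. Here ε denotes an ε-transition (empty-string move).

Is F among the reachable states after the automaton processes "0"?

Start in {S}.
Read '0': S→{A, B}; union {A, B}; ε-closure = {A, B, C, D}.
State F is not in {A, B, C, D}.

No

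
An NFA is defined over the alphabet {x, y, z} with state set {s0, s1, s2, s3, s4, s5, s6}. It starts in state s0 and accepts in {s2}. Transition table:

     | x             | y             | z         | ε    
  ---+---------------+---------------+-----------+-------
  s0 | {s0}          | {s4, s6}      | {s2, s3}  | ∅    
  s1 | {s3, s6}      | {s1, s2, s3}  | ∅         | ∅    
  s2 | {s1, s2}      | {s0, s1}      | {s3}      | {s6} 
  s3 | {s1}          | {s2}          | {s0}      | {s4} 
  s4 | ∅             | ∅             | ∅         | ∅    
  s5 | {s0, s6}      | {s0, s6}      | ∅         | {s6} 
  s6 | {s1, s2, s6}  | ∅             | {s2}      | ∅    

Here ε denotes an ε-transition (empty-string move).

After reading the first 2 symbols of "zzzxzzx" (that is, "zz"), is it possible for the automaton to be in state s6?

Yes

Start in {s0}.
Read 'z': {s0} → {s2, s3, s4, s6}.
Read 'z': {s2, s3, s4, s6} → {s0, s2, s3, s4, s6}.
State s6 is in {s0, s2, s3, s4, s6}.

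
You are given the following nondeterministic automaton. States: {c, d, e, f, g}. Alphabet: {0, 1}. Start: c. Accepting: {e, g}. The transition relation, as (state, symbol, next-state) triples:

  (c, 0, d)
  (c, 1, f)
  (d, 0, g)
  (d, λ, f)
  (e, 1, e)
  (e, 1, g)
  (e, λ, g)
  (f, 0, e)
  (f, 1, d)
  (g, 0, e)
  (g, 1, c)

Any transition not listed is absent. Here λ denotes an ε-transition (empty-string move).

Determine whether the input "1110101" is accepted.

Start in {c}.
Read '1': {c} → {f}.
Read '1': {f} → {d, f}.
Read '1': {d, f} → {d, f}.
Read '0': {d, f} → {e, g}.
Read '1': {e, g} → {c, e, g}.
Read '0': {c, e, g} → {d, e, f, g}.
Read '1': {d, e, f, g} → {c, d, e, f, g}.
The final set {c, d, e, f, g} contains the accepting states e, g.

Yes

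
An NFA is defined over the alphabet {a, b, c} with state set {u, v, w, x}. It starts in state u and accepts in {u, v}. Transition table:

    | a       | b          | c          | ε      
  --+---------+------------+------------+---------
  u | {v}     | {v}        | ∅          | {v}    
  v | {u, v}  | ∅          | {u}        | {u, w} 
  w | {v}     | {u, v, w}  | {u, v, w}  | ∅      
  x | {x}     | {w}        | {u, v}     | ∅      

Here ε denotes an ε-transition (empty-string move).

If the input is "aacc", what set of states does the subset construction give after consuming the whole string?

{u, v, w}

Start: ε-closure({u}) = {u, v, w}.
Read 'a': {u, v, w} → {u, v, w}.
Read 'a': {u, v, w} → {u, v, w}.
Read 'c': {u, v, w} → {u, v, w}.
Read 'c': {u, v, w} → {u, v, w}.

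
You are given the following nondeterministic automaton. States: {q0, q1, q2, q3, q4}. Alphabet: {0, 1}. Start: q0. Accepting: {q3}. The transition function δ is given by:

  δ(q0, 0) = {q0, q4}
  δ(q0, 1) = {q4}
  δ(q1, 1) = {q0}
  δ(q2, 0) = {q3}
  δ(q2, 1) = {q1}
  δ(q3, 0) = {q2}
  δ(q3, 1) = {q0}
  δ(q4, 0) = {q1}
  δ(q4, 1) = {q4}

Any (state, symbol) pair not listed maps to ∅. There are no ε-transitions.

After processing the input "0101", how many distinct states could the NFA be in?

1

Start in {q0}.
Read '0': {q0} → {q0, q4}.
Read '1': {q0, q4} → {q4}.
Read '0': {q4} → {q1}.
Read '1': {q1} → {q0}.
That set has 1 state.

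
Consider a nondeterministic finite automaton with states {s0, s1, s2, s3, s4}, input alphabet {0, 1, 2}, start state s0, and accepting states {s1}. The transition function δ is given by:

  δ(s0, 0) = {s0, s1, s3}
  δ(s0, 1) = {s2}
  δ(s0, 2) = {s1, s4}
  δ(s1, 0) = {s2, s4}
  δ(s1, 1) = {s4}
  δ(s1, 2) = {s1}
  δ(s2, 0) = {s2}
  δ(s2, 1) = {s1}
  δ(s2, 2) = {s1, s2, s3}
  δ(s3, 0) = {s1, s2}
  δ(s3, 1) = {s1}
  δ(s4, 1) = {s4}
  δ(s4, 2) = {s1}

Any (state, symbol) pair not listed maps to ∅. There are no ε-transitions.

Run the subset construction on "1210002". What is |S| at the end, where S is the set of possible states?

3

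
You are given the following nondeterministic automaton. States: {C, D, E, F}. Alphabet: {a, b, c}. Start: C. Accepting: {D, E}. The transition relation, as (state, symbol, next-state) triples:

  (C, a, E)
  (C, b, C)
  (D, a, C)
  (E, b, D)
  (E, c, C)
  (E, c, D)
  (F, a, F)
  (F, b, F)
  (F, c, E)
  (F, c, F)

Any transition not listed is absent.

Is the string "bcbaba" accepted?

No

Start in {C}.
Read 'b': C→{C}; now {C}.
Read 'c': C→∅; now ∅.
The set is empty and remains empty for the remaining 4 symbols.
The final set ∅ contains no accepting state.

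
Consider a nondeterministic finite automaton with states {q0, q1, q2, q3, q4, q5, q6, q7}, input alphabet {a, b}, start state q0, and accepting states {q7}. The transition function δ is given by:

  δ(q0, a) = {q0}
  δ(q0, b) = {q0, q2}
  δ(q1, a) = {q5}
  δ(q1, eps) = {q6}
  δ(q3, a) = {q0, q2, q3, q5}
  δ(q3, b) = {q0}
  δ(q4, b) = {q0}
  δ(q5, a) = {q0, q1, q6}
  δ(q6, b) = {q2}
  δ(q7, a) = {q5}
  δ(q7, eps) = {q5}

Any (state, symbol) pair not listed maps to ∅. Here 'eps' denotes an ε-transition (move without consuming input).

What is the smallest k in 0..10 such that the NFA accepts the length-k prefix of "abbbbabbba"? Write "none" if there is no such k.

none

Start in {q0}.
Read 'a': q0→{q0}; now {q0}.
Read 'b': q0→{q0, q2}; now {q0, q2}.
Read 'b': q0→{q0, q2}, q2→∅; now {q0, q2}.
Read 'b': q0→{q0, q2}, q2→∅; now {q0, q2}.
Read 'b': q0→{q0, q2}, q2→∅; now {q0, q2}.
Read 'a': q0→{q0}, q2→∅; now {q0}.
Read 'b': q0→{q0, q2}; now {q0, q2}.
Read 'b': q0→{q0, q2}, q2→∅; now {q0, q2}.
Read 'b': q0→{q0, q2}, q2→∅; now {q0, q2}.
Read 'a': q0→{q0}, q2→∅; now {q0}.
No reachable set along the way intersects F.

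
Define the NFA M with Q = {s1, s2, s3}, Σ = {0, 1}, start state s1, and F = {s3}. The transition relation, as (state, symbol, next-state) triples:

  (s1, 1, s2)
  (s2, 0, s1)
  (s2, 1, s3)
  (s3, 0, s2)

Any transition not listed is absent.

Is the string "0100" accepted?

No

Start in {s1}.
Read '0': s1→∅; now ∅.
The set is empty and remains empty for the remaining 3 symbols.
The final set ∅ contains no accepting state.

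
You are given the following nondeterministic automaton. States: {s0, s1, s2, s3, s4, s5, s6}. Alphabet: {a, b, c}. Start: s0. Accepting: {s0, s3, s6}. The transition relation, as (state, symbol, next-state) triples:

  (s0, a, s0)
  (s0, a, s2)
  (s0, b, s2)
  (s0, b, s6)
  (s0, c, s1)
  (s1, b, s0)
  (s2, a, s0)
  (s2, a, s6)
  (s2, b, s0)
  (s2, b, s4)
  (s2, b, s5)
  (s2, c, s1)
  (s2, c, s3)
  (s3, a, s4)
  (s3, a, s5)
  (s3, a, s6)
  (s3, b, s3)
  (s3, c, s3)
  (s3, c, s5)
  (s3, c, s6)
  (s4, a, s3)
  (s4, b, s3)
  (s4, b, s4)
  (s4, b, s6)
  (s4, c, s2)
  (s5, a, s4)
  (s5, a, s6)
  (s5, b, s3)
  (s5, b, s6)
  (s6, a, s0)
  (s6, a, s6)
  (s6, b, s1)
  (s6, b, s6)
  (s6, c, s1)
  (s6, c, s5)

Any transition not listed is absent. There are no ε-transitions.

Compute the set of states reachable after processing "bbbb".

Start in {s0}.
Read 'b': s0→{s2, s6}; now {s2, s6}.
Read 'b': s2→{s0, s4, s5}, s6→{s1, s6}; now {s0, s1, s4, s5, s6}.
Read 'b': s0→{s2, s6}, s1→{s0}, s4→{s3, s4, s6}, s5→{s3, s6}, s6→{s1, s6}; now {s0, s1, s2, s3, s4, s6}.
Read 'b': s0→{s2, s6}, s1→{s0}, s2→{s0, s4, s5}, s3→{s3}, s4→{s3, s4, s6}, s6→{s1, s6}; now {s0, s1, s2, s3, s4, s5, s6}.

{s0, s1, s2, s3, s4, s5, s6}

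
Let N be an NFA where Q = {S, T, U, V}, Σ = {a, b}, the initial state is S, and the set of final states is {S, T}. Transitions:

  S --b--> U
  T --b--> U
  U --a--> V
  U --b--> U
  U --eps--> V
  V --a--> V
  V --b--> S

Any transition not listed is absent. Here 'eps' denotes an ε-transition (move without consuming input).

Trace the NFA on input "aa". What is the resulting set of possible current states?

Start in {S}.
Read 'a': S→∅; now ∅.
The set is empty and remains empty for the remaining 1 symbol.

∅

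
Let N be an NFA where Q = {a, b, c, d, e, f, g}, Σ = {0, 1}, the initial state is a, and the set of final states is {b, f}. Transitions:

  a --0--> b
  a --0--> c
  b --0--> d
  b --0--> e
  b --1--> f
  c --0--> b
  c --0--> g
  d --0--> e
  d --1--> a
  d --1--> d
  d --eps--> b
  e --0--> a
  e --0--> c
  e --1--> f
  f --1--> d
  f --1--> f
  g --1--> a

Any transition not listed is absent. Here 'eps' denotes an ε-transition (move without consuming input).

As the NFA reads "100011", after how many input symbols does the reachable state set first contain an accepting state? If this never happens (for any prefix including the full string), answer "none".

none

Start in {a}.
Read '1': a→∅; now ∅.
The set is empty and remains empty for the remaining 5 symbols.
No reachable set along the way intersects F.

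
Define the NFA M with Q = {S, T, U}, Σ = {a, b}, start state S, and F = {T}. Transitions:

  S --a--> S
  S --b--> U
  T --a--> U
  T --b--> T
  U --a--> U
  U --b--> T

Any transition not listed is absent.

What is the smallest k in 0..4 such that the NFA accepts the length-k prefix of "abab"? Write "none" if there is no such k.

Start in {S}.
Read 'a': S→{S}; now {S}.
Read 'b': S→{U}; now {U}.
Read 'a': U→{U}; now {U}.
Read 'b': U→{T}; now {T}.
None of the earlier sets intersect F, but {T} does.

4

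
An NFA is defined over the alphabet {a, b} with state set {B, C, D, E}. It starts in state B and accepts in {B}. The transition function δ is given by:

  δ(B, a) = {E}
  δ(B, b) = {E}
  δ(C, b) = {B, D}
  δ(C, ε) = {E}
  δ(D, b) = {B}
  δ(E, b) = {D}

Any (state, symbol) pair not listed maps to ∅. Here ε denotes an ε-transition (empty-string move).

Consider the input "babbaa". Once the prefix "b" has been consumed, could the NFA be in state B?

No

Start in {B}.
Read 'b': B→{E}; now {E}.
State B is not in {E}.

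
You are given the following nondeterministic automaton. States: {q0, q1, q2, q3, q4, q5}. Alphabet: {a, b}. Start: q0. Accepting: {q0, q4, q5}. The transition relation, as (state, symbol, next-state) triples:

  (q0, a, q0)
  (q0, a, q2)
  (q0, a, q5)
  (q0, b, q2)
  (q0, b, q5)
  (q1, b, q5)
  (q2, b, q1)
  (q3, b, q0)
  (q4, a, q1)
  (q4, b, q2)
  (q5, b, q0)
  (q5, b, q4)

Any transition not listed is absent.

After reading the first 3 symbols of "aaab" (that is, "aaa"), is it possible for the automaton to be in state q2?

Start in {q0}.
Read 'a': q0→{q0, q2, q5}; now {q0, q2, q5}.
Read 'a': q0→{q0, q2, q5}, q2→∅, q5→∅; now {q0, q2, q5}.
Read 'a': q0→{q0, q2, q5}, q2→∅, q5→∅; now {q0, q2, q5}.
State q2 is in {q0, q2, q5}.

Yes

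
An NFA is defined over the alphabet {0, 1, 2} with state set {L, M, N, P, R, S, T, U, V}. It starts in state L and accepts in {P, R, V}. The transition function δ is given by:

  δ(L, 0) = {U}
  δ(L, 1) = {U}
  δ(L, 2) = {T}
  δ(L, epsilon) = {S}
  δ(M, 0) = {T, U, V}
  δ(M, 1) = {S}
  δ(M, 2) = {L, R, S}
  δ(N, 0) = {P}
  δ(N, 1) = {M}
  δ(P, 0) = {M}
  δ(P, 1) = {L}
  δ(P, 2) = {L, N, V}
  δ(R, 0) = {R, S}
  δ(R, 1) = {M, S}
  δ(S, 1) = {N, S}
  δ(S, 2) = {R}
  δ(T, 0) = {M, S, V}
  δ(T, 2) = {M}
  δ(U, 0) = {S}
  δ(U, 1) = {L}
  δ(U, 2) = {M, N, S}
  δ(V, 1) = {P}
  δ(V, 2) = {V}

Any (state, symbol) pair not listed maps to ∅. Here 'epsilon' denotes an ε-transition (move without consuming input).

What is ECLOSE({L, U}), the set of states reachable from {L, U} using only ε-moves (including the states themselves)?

Begin with {L, U}.
ε-move L → S; add S.

{L, S, U}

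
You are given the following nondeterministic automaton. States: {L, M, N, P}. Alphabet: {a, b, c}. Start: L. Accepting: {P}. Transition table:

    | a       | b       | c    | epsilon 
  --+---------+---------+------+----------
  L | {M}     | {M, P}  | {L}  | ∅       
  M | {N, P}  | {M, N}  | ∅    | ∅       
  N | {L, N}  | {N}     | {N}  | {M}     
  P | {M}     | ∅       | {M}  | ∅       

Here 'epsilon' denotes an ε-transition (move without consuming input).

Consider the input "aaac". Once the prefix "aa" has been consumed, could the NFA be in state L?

No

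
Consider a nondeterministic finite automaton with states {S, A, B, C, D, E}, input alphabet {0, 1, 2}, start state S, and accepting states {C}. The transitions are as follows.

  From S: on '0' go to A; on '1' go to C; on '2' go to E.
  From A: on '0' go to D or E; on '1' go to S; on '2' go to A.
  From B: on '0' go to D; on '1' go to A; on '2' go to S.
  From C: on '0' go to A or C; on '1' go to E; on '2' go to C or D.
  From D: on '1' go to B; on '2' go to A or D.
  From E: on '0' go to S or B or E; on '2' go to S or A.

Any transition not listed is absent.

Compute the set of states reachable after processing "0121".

Start in {S}.
Read '0': {S} → {A}.
Read '1': {A} → {S}.
Read '2': {S} → {E}.
Read '1': {E} → ∅.

∅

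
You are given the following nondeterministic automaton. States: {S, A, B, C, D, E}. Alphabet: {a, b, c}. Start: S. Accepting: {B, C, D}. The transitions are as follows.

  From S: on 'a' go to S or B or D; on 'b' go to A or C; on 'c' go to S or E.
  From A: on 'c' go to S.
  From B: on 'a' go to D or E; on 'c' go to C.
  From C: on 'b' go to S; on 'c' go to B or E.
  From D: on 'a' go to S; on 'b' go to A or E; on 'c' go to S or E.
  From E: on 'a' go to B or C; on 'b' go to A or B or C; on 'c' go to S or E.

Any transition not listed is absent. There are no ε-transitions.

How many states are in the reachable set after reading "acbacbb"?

Start in {S}.
Read 'a': S→{S, B, D}; now {S, B, D}.
Read 'c': S→{S, E}, B→{C}, D→{S, E}; now {S, C, E}.
Read 'b': S→{A, C}, C→{S}, E→{A, B, C}; now {S, A, B, C}.
Read 'a': S→{S, B, D}, A→∅, B→{D, E}, C→∅; now {S, B, D, E}.
Read 'c': S→{S, E}, B→{C}, D→{S, E}, E→{S, E}; now {S, C, E}.
Read 'b': S→{A, C}, C→{S}, E→{A, B, C}; now {S, A, B, C}.
Read 'b': S→{A, C}, A→∅, B→∅, C→{S}; now {S, A, C}.
That set has 3 states.

3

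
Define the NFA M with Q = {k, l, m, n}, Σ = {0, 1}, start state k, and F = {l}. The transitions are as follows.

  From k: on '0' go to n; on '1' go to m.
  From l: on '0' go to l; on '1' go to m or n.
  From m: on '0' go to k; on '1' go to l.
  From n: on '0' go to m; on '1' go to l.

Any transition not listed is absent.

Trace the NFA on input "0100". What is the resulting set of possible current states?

{l}

Start in {k}.
Read '0': k→{n}; now {n}.
Read '1': n→{l}; now {l}.
Read '0': l→{l}; now {l}.
Read '0': l→{l}; now {l}.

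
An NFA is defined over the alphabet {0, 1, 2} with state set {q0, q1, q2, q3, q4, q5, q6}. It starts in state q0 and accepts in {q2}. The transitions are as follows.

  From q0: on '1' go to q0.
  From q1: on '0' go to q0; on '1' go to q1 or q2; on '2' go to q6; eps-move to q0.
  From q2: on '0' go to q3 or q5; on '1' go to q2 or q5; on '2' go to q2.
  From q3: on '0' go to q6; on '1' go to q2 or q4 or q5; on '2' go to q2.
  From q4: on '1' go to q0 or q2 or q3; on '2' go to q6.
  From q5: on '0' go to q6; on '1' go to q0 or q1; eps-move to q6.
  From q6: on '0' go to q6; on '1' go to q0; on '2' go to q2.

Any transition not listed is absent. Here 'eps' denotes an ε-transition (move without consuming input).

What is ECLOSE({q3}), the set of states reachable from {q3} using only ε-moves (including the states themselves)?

Begin with {q3}.
No ε-moves leave this set, so the closure equals the set itself.

{q3}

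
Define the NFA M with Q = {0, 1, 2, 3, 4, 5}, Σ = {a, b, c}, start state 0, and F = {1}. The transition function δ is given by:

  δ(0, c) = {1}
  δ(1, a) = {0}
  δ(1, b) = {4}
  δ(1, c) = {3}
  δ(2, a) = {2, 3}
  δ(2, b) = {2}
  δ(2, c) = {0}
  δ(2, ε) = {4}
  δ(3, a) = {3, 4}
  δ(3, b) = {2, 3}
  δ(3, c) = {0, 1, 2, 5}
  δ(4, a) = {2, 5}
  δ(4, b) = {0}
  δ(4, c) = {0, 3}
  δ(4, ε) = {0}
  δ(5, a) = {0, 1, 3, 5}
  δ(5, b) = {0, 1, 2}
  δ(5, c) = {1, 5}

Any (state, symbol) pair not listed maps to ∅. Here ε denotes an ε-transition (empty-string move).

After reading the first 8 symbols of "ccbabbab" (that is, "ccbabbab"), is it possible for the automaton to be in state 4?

Yes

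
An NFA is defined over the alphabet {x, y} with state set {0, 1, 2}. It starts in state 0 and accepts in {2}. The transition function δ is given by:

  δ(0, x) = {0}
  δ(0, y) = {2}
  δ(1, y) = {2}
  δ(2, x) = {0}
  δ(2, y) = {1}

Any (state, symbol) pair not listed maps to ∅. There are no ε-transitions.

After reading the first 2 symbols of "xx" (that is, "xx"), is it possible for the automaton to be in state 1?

No

Start in {0}.
Read 'x': 0→{0}; now {0}.
Read 'x': 0→{0}; now {0}.
State 1 is not in {0}.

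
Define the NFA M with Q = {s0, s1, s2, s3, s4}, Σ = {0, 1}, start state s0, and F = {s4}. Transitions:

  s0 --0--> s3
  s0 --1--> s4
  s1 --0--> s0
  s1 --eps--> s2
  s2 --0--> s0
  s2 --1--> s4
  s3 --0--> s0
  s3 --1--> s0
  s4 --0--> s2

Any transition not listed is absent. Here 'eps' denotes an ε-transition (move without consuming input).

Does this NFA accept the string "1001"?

Start in {s0}.
Read '1': s0→{s4}; now {s4}.
Read '0': s4→{s2}; now {s2}.
Read '0': s2→{s0}; now {s0}.
Read '1': s0→{s4}; now {s4}.
The final set {s4} contains the accepting state s4.

Yes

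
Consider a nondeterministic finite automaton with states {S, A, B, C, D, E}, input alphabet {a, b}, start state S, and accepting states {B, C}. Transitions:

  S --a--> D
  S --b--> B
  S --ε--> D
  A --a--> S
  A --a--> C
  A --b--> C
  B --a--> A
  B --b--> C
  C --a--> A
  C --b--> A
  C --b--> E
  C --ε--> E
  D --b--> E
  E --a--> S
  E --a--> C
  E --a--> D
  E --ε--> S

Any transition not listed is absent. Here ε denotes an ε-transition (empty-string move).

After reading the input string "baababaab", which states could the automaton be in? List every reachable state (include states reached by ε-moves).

{S, A, B, C, D, E}

Start: ε-closure({S}) = {S, D}.
Read 'b': {S, D} → {S, B, D, E}.
Read 'a': {S, B, D, E} → {S, A, C, D, E}.
Read 'a': {S, A, C, D, E} → {S, A, C, D, E}.
Read 'b': {S, A, C, D, E} → {S, A, B, C, D, E}.
Read 'a': {S, A, B, C, D, E} → {S, A, C, D, E}.
Read 'b': {S, A, C, D, E} → {S, A, B, C, D, E}.
Read 'a': {S, A, B, C, D, E} → {S, A, C, D, E}.
Read 'a': {S, A, C, D, E} → {S, A, C, D, E}.
Read 'b': {S, A, C, D, E} → {S, A, B, C, D, E}.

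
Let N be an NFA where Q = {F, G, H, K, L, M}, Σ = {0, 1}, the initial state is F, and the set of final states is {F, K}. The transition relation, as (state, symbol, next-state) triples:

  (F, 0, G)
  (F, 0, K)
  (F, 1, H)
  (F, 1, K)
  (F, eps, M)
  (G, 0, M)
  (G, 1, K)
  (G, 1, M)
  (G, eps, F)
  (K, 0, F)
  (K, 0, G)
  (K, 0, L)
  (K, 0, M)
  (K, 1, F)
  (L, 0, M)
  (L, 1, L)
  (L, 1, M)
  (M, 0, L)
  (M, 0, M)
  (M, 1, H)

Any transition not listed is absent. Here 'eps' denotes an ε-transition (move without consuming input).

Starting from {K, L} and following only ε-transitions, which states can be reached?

{K, L}

Begin with {K, L}.
No ε-moves leave this set, so the closure equals the set itself.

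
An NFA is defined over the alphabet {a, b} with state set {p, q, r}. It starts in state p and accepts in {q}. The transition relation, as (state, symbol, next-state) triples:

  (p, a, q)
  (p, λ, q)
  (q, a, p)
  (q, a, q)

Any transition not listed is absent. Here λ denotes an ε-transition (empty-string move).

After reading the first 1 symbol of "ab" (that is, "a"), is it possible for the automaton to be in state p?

Start: ε-closure({p}) = {p, q}.
Read 'a': p→{q}, q→{p, q}; now {p, q}.
State p is in {p, q}.

Yes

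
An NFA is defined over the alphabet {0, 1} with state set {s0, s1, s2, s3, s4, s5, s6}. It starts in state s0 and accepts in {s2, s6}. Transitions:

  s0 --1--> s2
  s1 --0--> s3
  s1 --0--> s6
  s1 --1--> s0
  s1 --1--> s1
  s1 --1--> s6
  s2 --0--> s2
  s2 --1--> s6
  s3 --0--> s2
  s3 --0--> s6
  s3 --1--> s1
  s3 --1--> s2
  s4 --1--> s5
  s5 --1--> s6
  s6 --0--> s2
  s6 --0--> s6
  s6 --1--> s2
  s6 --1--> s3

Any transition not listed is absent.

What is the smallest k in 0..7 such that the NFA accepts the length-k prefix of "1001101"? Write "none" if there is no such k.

Start in {s0}.
Read '1': {s0} → {s2}.
None of the earlier sets intersect F, but {s2} does.

1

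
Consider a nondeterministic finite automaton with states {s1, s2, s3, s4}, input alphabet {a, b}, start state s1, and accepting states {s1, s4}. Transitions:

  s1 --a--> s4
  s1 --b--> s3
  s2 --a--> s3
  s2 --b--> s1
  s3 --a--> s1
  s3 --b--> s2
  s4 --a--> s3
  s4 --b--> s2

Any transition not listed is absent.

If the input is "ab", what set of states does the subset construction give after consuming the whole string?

Start in {s1}.
Read 'a': {s1} → {s4}.
Read 'b': {s4} → {s2}.

{s2}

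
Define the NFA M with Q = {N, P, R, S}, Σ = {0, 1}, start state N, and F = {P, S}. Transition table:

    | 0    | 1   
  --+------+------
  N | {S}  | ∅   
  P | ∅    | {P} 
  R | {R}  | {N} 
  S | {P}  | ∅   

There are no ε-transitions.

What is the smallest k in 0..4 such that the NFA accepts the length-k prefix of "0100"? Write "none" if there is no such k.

1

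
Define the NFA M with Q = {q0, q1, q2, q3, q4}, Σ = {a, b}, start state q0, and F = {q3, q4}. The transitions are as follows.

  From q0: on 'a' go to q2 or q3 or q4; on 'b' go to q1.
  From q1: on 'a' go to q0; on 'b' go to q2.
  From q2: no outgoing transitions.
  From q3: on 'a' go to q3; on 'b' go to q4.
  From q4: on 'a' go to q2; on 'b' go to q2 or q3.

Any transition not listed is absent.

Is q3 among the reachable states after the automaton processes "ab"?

Start in {q0}.
Read 'a': q0→{q2, q3, q4}; now {q2, q3, q4}.
Read 'b': q2→∅, q3→{q4}, q4→{q2, q3}; now {q2, q3, q4}.
State q3 is in {q2, q3, q4}.

Yes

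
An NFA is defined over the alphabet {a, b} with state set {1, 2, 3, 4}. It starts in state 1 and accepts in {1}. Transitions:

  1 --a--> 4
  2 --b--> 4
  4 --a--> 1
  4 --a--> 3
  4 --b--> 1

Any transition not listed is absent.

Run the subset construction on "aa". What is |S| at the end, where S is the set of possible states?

2

Start in {1}.
Read 'a': 1→{4}; now {4}.
Read 'a': 4→{1, 3}; now {1, 3}.
That set has 2 states.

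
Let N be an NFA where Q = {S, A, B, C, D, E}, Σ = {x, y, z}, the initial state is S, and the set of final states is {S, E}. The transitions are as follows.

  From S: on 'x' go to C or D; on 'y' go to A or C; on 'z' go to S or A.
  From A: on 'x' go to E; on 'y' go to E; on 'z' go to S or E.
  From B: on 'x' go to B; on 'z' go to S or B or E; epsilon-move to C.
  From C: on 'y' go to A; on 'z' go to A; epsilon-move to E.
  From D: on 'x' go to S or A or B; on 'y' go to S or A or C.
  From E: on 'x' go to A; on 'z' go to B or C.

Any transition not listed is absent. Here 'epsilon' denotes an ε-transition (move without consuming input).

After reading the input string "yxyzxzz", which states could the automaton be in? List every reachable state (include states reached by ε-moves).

{S, A, B, C, E}

Start in {S}.
Read 'y': {S} → {A, C, E}.
Read 'x': {A, C, E} → {A, E}.
Read 'y': {A, E} → {E}.
Read 'z': {E} → {B, C, E}.
Read 'x': {B, C, E} → {A, B, C, E}.
Read 'z': {A, B, C, E} → {S, A, B, C, E}.
Read 'z': {S, A, B, C, E} → {S, A, B, C, E}.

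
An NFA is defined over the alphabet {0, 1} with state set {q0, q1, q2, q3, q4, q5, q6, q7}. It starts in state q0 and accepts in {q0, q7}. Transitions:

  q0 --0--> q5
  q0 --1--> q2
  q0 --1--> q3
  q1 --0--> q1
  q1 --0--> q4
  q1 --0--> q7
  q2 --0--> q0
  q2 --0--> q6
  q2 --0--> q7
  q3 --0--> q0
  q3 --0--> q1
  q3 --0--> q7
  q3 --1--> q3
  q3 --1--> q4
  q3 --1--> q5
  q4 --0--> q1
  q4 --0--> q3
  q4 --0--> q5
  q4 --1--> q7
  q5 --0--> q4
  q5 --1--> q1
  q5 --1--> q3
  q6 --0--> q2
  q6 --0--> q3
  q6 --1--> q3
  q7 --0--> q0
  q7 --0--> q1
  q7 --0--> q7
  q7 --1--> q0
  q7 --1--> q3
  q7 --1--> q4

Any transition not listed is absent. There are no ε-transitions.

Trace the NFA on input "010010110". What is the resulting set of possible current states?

Start in {q0}.
Read '0': q0→{q5}; now {q5}.
Read '1': q5→{q1, q3}; now {q1, q3}.
Read '0': q1→{q1, q4, q7}, q3→{q0, q1, q7}; now {q0, q1, q4, q7}.
Read '0': q0→{q5}, q1→{q1, q4, q7}, q4→{q1, q3, q5}, q7→{q0, q1, q7}; now {q0, q1, q3, q4, q5, q7}.
Read '1': q0→{q2, q3}, q1→∅, q3→{q3, q4, q5}, q4→{q7}, q5→{q1, q3}, q7→{q0, q3, q4}; now {q0, q1, q2, q3, q4, q5, q7}.
Read '0': q0→{q5}, q1→{q1, q4, q7}, q2→{q0, q6, q7}, q3→{q0, q1, q7}, q4→{q1, q3, q5}, q5→{q4}, q7→{q0, q1, q7}; now {q0, q1, q3, q4, q5, q6, q7}.
Read '1': q0→{q2, q3}, q1→∅, q3→{q3, q4, q5}, q4→{q7}, q5→{q1, q3}, q6→{q3}, q7→{q0, q3, q4}; now {q0, q1, q2, q3, q4, q5, q7}.
Read '1': q0→{q2, q3}, q1→∅, q2→∅, q3→{q3, q4, q5}, q4→{q7}, q5→{q1, q3}, q7→{q0, q3, q4}; now {q0, q1, q2, q3, q4, q5, q7}.
Read '0': q0→{q5}, q1→{q1, q4, q7}, q2→{q0, q6, q7}, q3→{q0, q1, q7}, q4→{q1, q3, q5}, q5→{q4}, q7→{q0, q1, q7}; now {q0, q1, q3, q4, q5, q6, q7}.

{q0, q1, q3, q4, q5, q6, q7}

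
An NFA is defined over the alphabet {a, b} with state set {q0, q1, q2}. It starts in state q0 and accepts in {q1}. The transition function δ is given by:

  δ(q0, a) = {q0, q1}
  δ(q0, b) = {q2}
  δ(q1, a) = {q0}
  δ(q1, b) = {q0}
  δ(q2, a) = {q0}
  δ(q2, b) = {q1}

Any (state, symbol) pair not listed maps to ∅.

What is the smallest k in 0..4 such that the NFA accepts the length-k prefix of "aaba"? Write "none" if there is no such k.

1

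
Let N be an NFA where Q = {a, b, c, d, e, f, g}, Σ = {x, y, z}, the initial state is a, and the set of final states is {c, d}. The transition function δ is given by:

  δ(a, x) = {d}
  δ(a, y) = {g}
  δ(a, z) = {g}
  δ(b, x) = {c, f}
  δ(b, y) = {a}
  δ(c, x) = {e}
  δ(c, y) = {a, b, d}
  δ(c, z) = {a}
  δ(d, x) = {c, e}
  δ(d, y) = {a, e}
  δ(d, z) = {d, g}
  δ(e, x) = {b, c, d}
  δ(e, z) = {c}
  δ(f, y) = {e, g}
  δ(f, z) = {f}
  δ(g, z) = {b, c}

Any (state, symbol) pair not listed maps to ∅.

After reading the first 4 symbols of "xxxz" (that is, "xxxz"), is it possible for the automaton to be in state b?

No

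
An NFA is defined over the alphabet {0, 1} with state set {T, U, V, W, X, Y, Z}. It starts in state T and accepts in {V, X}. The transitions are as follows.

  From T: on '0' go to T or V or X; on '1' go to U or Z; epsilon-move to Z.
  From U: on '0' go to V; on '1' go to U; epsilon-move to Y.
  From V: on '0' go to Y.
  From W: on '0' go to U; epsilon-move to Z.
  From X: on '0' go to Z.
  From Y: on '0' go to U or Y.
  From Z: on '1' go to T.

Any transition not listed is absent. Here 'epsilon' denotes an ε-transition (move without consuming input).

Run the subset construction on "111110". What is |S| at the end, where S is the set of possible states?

Start: ε-closure({T}) = {T, Z}.
Read '1': T→{U, Z}, Z→{T}; union {T, U, Z}; ε-closure = {T, U, Y, Z}.
Read '1': T→{U, Z}, U→{U}, Y→∅, Z→{T}; union {T, U, Z}; ε-closure = {T, U, Y, Z}.
Read '1': T→{U, Z}, U→{U}, Y→∅, Z→{T}; union {T, U, Z}; ε-closure = {T, U, Y, Z}.
Read '1': T→{U, Z}, U→{U}, Y→∅, Z→{T}; union {T, U, Z}; ε-closure = {T, U, Y, Z}.
Read '1': T→{U, Z}, U→{U}, Y→∅, Z→{T}; union {T, U, Z}; ε-closure = {T, U, Y, Z}.
Read '0': T→{T, V, X}, U→{V}, Y→{U, Y}, Z→∅; union {T, U, V, X, Y}; ε-closure = {T, U, V, X, Y, Z}.
That set has 6 states.

6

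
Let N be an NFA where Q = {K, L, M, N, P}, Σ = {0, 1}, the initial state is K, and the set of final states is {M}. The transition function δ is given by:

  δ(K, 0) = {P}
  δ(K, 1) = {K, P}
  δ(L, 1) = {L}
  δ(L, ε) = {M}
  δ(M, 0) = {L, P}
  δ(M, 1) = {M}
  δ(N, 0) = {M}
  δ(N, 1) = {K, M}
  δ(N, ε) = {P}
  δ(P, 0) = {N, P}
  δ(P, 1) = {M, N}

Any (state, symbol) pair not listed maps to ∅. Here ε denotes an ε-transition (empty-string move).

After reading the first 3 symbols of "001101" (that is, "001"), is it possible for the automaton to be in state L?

No

Start in {K}.
Read '0': {K} → {P}.
Read '0': {P} → {N, P}.
Read '1': {N, P} → {K, M, N, P}.
State L is not in {K, M, N, P}.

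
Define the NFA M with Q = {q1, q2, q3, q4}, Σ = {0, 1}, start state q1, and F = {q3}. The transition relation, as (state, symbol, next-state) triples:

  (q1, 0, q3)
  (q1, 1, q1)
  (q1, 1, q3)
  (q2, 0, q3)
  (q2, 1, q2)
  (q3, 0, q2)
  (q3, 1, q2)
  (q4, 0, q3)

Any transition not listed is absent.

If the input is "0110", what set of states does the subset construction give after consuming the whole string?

{q3}

Start in {q1}.
Read '0': {q1} → {q3}.
Read '1': {q3} → {q2}.
Read '1': {q2} → {q2}.
Read '0': {q2} → {q3}.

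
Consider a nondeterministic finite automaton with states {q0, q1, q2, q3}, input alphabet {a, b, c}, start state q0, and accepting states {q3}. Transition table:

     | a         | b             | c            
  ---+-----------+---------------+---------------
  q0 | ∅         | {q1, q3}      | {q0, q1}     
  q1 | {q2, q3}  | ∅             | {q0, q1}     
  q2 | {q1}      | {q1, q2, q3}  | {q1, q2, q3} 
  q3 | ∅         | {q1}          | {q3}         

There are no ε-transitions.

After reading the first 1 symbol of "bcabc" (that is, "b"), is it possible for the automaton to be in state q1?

Yes

Start in {q0}.
Read 'b': {q0} → {q1, q3}.
State q1 is in {q1, q3}.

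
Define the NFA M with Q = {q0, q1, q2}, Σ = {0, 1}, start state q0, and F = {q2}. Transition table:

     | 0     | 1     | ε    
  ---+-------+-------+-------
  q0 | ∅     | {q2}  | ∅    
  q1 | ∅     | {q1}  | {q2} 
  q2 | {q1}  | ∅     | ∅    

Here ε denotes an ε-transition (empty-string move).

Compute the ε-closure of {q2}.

Begin with {q2}.
No ε-moves leave this set, so the closure equals the set itself.

{q2}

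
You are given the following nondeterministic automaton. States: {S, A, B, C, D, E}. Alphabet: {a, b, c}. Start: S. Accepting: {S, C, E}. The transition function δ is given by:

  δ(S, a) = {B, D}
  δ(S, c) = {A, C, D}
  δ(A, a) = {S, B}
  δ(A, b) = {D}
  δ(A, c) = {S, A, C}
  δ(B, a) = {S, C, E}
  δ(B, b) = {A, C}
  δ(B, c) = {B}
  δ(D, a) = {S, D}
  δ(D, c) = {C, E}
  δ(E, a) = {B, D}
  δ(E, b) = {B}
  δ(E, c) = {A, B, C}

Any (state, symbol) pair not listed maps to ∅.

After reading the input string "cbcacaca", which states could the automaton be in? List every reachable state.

Start in {S}.
Read 'c': {S} → {A, C, D}.
Read 'b': {A, C, D} → {D}.
Read 'c': {D} → {C, E}.
Read 'a': {C, E} → {B, D}.
Read 'c': {B, D} → {B, C, E}.
Read 'a': {B, C, E} → {S, B, C, D, E}.
Read 'c': {S, B, C, D, E} → {A, B, C, D, E}.
Read 'a': {A, B, C, D, E} → {S, B, C, D, E}.

{S, B, C, D, E}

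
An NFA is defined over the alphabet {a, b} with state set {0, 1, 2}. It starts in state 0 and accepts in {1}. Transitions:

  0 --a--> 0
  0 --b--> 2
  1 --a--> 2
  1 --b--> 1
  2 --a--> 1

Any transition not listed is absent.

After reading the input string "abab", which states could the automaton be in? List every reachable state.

Start in {0}.
Read 'a': {0} → {0}.
Read 'b': {0} → {2}.
Read 'a': {2} → {1}.
Read 'b': {1} → {1}.

{1}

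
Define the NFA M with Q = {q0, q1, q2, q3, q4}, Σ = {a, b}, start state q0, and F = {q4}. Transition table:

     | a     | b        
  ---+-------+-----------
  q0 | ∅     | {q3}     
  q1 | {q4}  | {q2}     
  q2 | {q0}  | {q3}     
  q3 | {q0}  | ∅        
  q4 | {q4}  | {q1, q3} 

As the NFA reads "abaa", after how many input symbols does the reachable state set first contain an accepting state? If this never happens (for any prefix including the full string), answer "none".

none

Start in {q0}.
Read 'a': q0→∅; now ∅.
The set is empty and remains empty for the remaining 3 symbols.
No reachable set along the way intersects F.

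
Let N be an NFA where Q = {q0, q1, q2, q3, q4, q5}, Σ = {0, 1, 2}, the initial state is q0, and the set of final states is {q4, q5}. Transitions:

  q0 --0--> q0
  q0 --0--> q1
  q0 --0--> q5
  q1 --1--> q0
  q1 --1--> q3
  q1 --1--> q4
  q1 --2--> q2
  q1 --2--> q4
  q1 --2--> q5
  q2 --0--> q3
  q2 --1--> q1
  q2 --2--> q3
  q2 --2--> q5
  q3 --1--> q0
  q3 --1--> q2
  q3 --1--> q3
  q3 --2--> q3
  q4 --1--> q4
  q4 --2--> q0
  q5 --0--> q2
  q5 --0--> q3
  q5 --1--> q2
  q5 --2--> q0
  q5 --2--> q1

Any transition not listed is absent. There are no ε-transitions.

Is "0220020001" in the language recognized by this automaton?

Yes

Start in {q0}.
Read '0': q0→{q0, q1, q5}; now {q0, q1, q5}.
Read '2': q0→∅, q1→{q2, q4, q5}, q5→{q0, q1}; now {q0, q1, q2, q4, q5}.
Read '2': q0→∅, q1→{q2, q4, q5}, q2→{q3, q5}, q4→{q0}, q5→{q0, q1}; now {q0, q1, q2, q3, q4, q5}.
Read '0': q0→{q0, q1, q5}, q1→∅, q2→{q3}, q3→∅, q4→∅, q5→{q2, q3}; now {q0, q1, q2, q3, q5}.
Read '0': q0→{q0, q1, q5}, q1→∅, q2→{q3}, q3→∅, q5→{q2, q3}; now {q0, q1, q2, q3, q5}.
Read '2': q0→∅, q1→{q2, q4, q5}, q2→{q3, q5}, q3→{q3}, q5→{q0, q1}; now {q0, q1, q2, q3, q4, q5}.
Read '0': q0→{q0, q1, q5}, q1→∅, q2→{q3}, q3→∅, q4→∅, q5→{q2, q3}; now {q0, q1, q2, q3, q5}.
Read '0': q0→{q0, q1, q5}, q1→∅, q2→{q3}, q3→∅, q5→{q2, q3}; now {q0, q1, q2, q3, q5}.
Read '0': q0→{q0, q1, q5}, q1→∅, q2→{q3}, q3→∅, q5→{q2, q3}; now {q0, q1, q2, q3, q5}.
Read '1': q0→∅, q1→{q0, q3, q4}, q2→{q1}, q3→{q0, q2, q3}, q5→{q2}; now {q0, q1, q2, q3, q4}.
The final set {q0, q1, q2, q3, q4} contains the accepting state q4.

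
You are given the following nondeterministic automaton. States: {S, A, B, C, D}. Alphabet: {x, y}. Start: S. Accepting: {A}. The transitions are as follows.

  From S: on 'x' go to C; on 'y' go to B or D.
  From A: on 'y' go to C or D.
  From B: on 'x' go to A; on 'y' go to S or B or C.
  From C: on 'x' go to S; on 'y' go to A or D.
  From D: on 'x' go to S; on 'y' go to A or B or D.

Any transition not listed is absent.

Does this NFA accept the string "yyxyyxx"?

Start in {S}.
Read 'y': {S} → {B, D}.
Read 'y': {B, D} → {S, A, B, C, D}.
Read 'x': {S, A, B, C, D} → {S, A, C}.
Read 'y': {S, A, C} → {A, B, C, D}.
Read 'y': {A, B, C, D} → {S, A, B, C, D}.
Read 'x': {S, A, B, C, D} → {S, A, C}.
Read 'x': {S, A, C} → {S, C}.
The final set {S, C} contains no accepting state.

No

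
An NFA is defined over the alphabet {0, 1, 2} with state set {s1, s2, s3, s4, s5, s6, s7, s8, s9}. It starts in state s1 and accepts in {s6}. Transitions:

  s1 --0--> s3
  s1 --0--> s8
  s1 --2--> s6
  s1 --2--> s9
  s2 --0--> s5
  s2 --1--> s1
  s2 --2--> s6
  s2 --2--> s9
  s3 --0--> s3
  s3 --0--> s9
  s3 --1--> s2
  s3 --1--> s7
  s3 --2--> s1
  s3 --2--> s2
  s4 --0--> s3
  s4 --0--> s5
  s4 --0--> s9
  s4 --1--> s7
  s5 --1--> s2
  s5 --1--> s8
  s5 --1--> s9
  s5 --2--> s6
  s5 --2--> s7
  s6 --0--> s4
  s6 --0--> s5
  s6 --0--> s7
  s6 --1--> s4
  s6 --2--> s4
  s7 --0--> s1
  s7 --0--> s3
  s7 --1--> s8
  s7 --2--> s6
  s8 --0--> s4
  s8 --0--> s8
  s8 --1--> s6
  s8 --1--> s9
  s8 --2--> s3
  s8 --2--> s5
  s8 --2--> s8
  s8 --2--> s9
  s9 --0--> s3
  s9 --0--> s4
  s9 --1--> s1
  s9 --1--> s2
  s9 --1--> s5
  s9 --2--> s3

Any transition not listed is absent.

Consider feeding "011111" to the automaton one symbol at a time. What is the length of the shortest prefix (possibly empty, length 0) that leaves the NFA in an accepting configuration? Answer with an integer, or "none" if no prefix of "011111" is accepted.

Start in {s1}.
Read '0': {s1} → {s3, s8}.
Read '1': {s3, s8} → {s2, s6, s7, s9}.
None of the earlier sets intersect F, but {s2, s6, s7, s9} does.

2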